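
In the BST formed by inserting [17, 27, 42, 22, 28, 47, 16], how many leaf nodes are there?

Tree built from: [17, 27, 42, 22, 28, 47, 16]
Tree (level-order array): [17, 16, 27, None, None, 22, 42, None, None, 28, 47]
Rule: A leaf has 0 children.
Per-node child counts:
  node 17: 2 child(ren)
  node 16: 0 child(ren)
  node 27: 2 child(ren)
  node 22: 0 child(ren)
  node 42: 2 child(ren)
  node 28: 0 child(ren)
  node 47: 0 child(ren)
Matching nodes: [16, 22, 28, 47]
Count of leaf nodes: 4


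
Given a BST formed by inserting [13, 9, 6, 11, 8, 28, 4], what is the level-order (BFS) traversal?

Tree insertion order: [13, 9, 6, 11, 8, 28, 4]
Tree (level-order array): [13, 9, 28, 6, 11, None, None, 4, 8]
BFS from the root, enqueuing left then right child of each popped node:
  queue [13] -> pop 13, enqueue [9, 28], visited so far: [13]
  queue [9, 28] -> pop 9, enqueue [6, 11], visited so far: [13, 9]
  queue [28, 6, 11] -> pop 28, enqueue [none], visited so far: [13, 9, 28]
  queue [6, 11] -> pop 6, enqueue [4, 8], visited so far: [13, 9, 28, 6]
  queue [11, 4, 8] -> pop 11, enqueue [none], visited so far: [13, 9, 28, 6, 11]
  queue [4, 8] -> pop 4, enqueue [none], visited so far: [13, 9, 28, 6, 11, 4]
  queue [8] -> pop 8, enqueue [none], visited so far: [13, 9, 28, 6, 11, 4, 8]
Result: [13, 9, 28, 6, 11, 4, 8]


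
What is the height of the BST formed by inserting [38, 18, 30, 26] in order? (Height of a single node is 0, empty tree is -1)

Insertion order: [38, 18, 30, 26]
Tree (level-order array): [38, 18, None, None, 30, 26]
Compute height bottom-up (empty subtree = -1):
  height(26) = 1 + max(-1, -1) = 0
  height(30) = 1 + max(0, -1) = 1
  height(18) = 1 + max(-1, 1) = 2
  height(38) = 1 + max(2, -1) = 3
Height = 3


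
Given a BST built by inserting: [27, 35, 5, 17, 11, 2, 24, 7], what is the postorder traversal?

Tree insertion order: [27, 35, 5, 17, 11, 2, 24, 7]
Tree (level-order array): [27, 5, 35, 2, 17, None, None, None, None, 11, 24, 7]
Postorder traversal: [2, 7, 11, 24, 17, 5, 35, 27]


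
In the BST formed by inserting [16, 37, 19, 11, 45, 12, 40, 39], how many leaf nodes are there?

Tree built from: [16, 37, 19, 11, 45, 12, 40, 39]
Tree (level-order array): [16, 11, 37, None, 12, 19, 45, None, None, None, None, 40, None, 39]
Rule: A leaf has 0 children.
Per-node child counts:
  node 16: 2 child(ren)
  node 11: 1 child(ren)
  node 12: 0 child(ren)
  node 37: 2 child(ren)
  node 19: 0 child(ren)
  node 45: 1 child(ren)
  node 40: 1 child(ren)
  node 39: 0 child(ren)
Matching nodes: [12, 19, 39]
Count of leaf nodes: 3


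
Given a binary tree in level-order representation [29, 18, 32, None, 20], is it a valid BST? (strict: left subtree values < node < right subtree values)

Level-order array: [29, 18, 32, None, 20]
Validate using subtree bounds (lo, hi): at each node, require lo < value < hi,
then recurse left with hi=value and right with lo=value.
Preorder trace (stopping at first violation):
  at node 29 with bounds (-inf, +inf): OK
  at node 18 with bounds (-inf, 29): OK
  at node 20 with bounds (18, 29): OK
  at node 32 with bounds (29, +inf): OK
No violation found at any node.
Result: Valid BST


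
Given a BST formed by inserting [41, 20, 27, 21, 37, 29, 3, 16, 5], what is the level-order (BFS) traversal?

Tree insertion order: [41, 20, 27, 21, 37, 29, 3, 16, 5]
Tree (level-order array): [41, 20, None, 3, 27, None, 16, 21, 37, 5, None, None, None, 29]
BFS from the root, enqueuing left then right child of each popped node:
  queue [41] -> pop 41, enqueue [20], visited so far: [41]
  queue [20] -> pop 20, enqueue [3, 27], visited so far: [41, 20]
  queue [3, 27] -> pop 3, enqueue [16], visited so far: [41, 20, 3]
  queue [27, 16] -> pop 27, enqueue [21, 37], visited so far: [41, 20, 3, 27]
  queue [16, 21, 37] -> pop 16, enqueue [5], visited so far: [41, 20, 3, 27, 16]
  queue [21, 37, 5] -> pop 21, enqueue [none], visited so far: [41, 20, 3, 27, 16, 21]
  queue [37, 5] -> pop 37, enqueue [29], visited so far: [41, 20, 3, 27, 16, 21, 37]
  queue [5, 29] -> pop 5, enqueue [none], visited so far: [41, 20, 3, 27, 16, 21, 37, 5]
  queue [29] -> pop 29, enqueue [none], visited so far: [41, 20, 3, 27, 16, 21, 37, 5, 29]
Result: [41, 20, 3, 27, 16, 21, 37, 5, 29]


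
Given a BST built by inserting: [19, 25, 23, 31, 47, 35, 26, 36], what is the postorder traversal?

Tree insertion order: [19, 25, 23, 31, 47, 35, 26, 36]
Tree (level-order array): [19, None, 25, 23, 31, None, None, 26, 47, None, None, 35, None, None, 36]
Postorder traversal: [23, 26, 36, 35, 47, 31, 25, 19]


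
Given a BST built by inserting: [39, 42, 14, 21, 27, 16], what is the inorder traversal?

Tree insertion order: [39, 42, 14, 21, 27, 16]
Tree (level-order array): [39, 14, 42, None, 21, None, None, 16, 27]
Inorder traversal: [14, 16, 21, 27, 39, 42]


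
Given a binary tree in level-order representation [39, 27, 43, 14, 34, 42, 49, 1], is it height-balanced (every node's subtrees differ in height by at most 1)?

Tree (level-order array): [39, 27, 43, 14, 34, 42, 49, 1]
Definition: a tree is height-balanced if, at every node, |h(left) - h(right)| <= 1 (empty subtree has height -1).
Bottom-up per-node check:
  node 1: h_left=-1, h_right=-1, diff=0 [OK], height=0
  node 14: h_left=0, h_right=-1, diff=1 [OK], height=1
  node 34: h_left=-1, h_right=-1, diff=0 [OK], height=0
  node 27: h_left=1, h_right=0, diff=1 [OK], height=2
  node 42: h_left=-1, h_right=-1, diff=0 [OK], height=0
  node 49: h_left=-1, h_right=-1, diff=0 [OK], height=0
  node 43: h_left=0, h_right=0, diff=0 [OK], height=1
  node 39: h_left=2, h_right=1, diff=1 [OK], height=3
All nodes satisfy the balance condition.
Result: Balanced


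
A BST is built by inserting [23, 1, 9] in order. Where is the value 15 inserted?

Starting tree (level order): [23, 1, None, None, 9]
Insertion path: 23 -> 1 -> 9
Result: insert 15 as right child of 9
Final tree (level order): [23, 1, None, None, 9, None, 15]


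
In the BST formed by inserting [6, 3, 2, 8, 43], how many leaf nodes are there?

Tree built from: [6, 3, 2, 8, 43]
Tree (level-order array): [6, 3, 8, 2, None, None, 43]
Rule: A leaf has 0 children.
Per-node child counts:
  node 6: 2 child(ren)
  node 3: 1 child(ren)
  node 2: 0 child(ren)
  node 8: 1 child(ren)
  node 43: 0 child(ren)
Matching nodes: [2, 43]
Count of leaf nodes: 2


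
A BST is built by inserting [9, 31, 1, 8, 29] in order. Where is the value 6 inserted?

Starting tree (level order): [9, 1, 31, None, 8, 29]
Insertion path: 9 -> 1 -> 8
Result: insert 6 as left child of 8
Final tree (level order): [9, 1, 31, None, 8, 29, None, 6]


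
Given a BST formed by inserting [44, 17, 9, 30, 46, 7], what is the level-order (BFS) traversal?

Tree insertion order: [44, 17, 9, 30, 46, 7]
Tree (level-order array): [44, 17, 46, 9, 30, None, None, 7]
BFS from the root, enqueuing left then right child of each popped node:
  queue [44] -> pop 44, enqueue [17, 46], visited so far: [44]
  queue [17, 46] -> pop 17, enqueue [9, 30], visited so far: [44, 17]
  queue [46, 9, 30] -> pop 46, enqueue [none], visited so far: [44, 17, 46]
  queue [9, 30] -> pop 9, enqueue [7], visited so far: [44, 17, 46, 9]
  queue [30, 7] -> pop 30, enqueue [none], visited so far: [44, 17, 46, 9, 30]
  queue [7] -> pop 7, enqueue [none], visited so far: [44, 17, 46, 9, 30, 7]
Result: [44, 17, 46, 9, 30, 7]


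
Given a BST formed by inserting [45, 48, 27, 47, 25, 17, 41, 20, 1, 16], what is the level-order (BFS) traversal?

Tree insertion order: [45, 48, 27, 47, 25, 17, 41, 20, 1, 16]
Tree (level-order array): [45, 27, 48, 25, 41, 47, None, 17, None, None, None, None, None, 1, 20, None, 16]
BFS from the root, enqueuing left then right child of each popped node:
  queue [45] -> pop 45, enqueue [27, 48], visited so far: [45]
  queue [27, 48] -> pop 27, enqueue [25, 41], visited so far: [45, 27]
  queue [48, 25, 41] -> pop 48, enqueue [47], visited so far: [45, 27, 48]
  queue [25, 41, 47] -> pop 25, enqueue [17], visited so far: [45, 27, 48, 25]
  queue [41, 47, 17] -> pop 41, enqueue [none], visited so far: [45, 27, 48, 25, 41]
  queue [47, 17] -> pop 47, enqueue [none], visited so far: [45, 27, 48, 25, 41, 47]
  queue [17] -> pop 17, enqueue [1, 20], visited so far: [45, 27, 48, 25, 41, 47, 17]
  queue [1, 20] -> pop 1, enqueue [16], visited so far: [45, 27, 48, 25, 41, 47, 17, 1]
  queue [20, 16] -> pop 20, enqueue [none], visited so far: [45, 27, 48, 25, 41, 47, 17, 1, 20]
  queue [16] -> pop 16, enqueue [none], visited so far: [45, 27, 48, 25, 41, 47, 17, 1, 20, 16]
Result: [45, 27, 48, 25, 41, 47, 17, 1, 20, 16]


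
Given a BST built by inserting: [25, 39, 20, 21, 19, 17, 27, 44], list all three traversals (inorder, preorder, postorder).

Tree insertion order: [25, 39, 20, 21, 19, 17, 27, 44]
Tree (level-order array): [25, 20, 39, 19, 21, 27, 44, 17]
Inorder (L, root, R): [17, 19, 20, 21, 25, 27, 39, 44]
Preorder (root, L, R): [25, 20, 19, 17, 21, 39, 27, 44]
Postorder (L, R, root): [17, 19, 21, 20, 27, 44, 39, 25]


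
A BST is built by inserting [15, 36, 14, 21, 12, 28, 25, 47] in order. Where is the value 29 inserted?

Starting tree (level order): [15, 14, 36, 12, None, 21, 47, None, None, None, 28, None, None, 25]
Insertion path: 15 -> 36 -> 21 -> 28
Result: insert 29 as right child of 28
Final tree (level order): [15, 14, 36, 12, None, 21, 47, None, None, None, 28, None, None, 25, 29]


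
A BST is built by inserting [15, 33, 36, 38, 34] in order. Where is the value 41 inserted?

Starting tree (level order): [15, None, 33, None, 36, 34, 38]
Insertion path: 15 -> 33 -> 36 -> 38
Result: insert 41 as right child of 38
Final tree (level order): [15, None, 33, None, 36, 34, 38, None, None, None, 41]


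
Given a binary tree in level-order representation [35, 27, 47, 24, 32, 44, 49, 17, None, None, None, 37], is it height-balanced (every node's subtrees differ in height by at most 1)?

Tree (level-order array): [35, 27, 47, 24, 32, 44, 49, 17, None, None, None, 37]
Definition: a tree is height-balanced if, at every node, |h(left) - h(right)| <= 1 (empty subtree has height -1).
Bottom-up per-node check:
  node 17: h_left=-1, h_right=-1, diff=0 [OK], height=0
  node 24: h_left=0, h_right=-1, diff=1 [OK], height=1
  node 32: h_left=-1, h_right=-1, diff=0 [OK], height=0
  node 27: h_left=1, h_right=0, diff=1 [OK], height=2
  node 37: h_left=-1, h_right=-1, diff=0 [OK], height=0
  node 44: h_left=0, h_right=-1, diff=1 [OK], height=1
  node 49: h_left=-1, h_right=-1, diff=0 [OK], height=0
  node 47: h_left=1, h_right=0, diff=1 [OK], height=2
  node 35: h_left=2, h_right=2, diff=0 [OK], height=3
All nodes satisfy the balance condition.
Result: Balanced


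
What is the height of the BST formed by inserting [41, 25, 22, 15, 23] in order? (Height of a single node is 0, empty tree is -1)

Insertion order: [41, 25, 22, 15, 23]
Tree (level-order array): [41, 25, None, 22, None, 15, 23]
Compute height bottom-up (empty subtree = -1):
  height(15) = 1 + max(-1, -1) = 0
  height(23) = 1 + max(-1, -1) = 0
  height(22) = 1 + max(0, 0) = 1
  height(25) = 1 + max(1, -1) = 2
  height(41) = 1 + max(2, -1) = 3
Height = 3


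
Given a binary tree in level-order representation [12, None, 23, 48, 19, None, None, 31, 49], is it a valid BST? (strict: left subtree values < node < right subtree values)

Level-order array: [12, None, 23, 48, 19, None, None, 31, 49]
Validate using subtree bounds (lo, hi): at each node, require lo < value < hi,
then recurse left with hi=value and right with lo=value.
Preorder trace (stopping at first violation):
  at node 12 with bounds (-inf, +inf): OK
  at node 23 with bounds (12, +inf): OK
  at node 48 with bounds (12, 23): VIOLATION
Node 48 violates its bound: not (12 < 48 < 23).
Result: Not a valid BST


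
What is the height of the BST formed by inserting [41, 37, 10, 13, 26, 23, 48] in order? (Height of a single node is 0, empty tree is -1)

Insertion order: [41, 37, 10, 13, 26, 23, 48]
Tree (level-order array): [41, 37, 48, 10, None, None, None, None, 13, None, 26, 23]
Compute height bottom-up (empty subtree = -1):
  height(23) = 1 + max(-1, -1) = 0
  height(26) = 1 + max(0, -1) = 1
  height(13) = 1 + max(-1, 1) = 2
  height(10) = 1 + max(-1, 2) = 3
  height(37) = 1 + max(3, -1) = 4
  height(48) = 1 + max(-1, -1) = 0
  height(41) = 1 + max(4, 0) = 5
Height = 5


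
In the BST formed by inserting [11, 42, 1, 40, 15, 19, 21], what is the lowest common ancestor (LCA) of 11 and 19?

Tree insertion order: [11, 42, 1, 40, 15, 19, 21]
Tree (level-order array): [11, 1, 42, None, None, 40, None, 15, None, None, 19, None, 21]
In a BST, the LCA of p=11, q=19 is the first node v on the
root-to-leaf path with p <= v <= q (go left if both < v, right if both > v).
Walk from root:
  at 11: 11 <= 11 <= 19, this is the LCA
LCA = 11


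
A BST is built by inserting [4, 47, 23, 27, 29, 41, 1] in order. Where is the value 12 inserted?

Starting tree (level order): [4, 1, 47, None, None, 23, None, None, 27, None, 29, None, 41]
Insertion path: 4 -> 47 -> 23
Result: insert 12 as left child of 23
Final tree (level order): [4, 1, 47, None, None, 23, None, 12, 27, None, None, None, 29, None, 41]


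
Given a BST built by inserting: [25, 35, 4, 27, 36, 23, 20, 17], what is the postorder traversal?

Tree insertion order: [25, 35, 4, 27, 36, 23, 20, 17]
Tree (level-order array): [25, 4, 35, None, 23, 27, 36, 20, None, None, None, None, None, 17]
Postorder traversal: [17, 20, 23, 4, 27, 36, 35, 25]


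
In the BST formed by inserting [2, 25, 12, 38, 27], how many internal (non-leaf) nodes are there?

Tree built from: [2, 25, 12, 38, 27]
Tree (level-order array): [2, None, 25, 12, 38, None, None, 27]
Rule: An internal node has at least one child.
Per-node child counts:
  node 2: 1 child(ren)
  node 25: 2 child(ren)
  node 12: 0 child(ren)
  node 38: 1 child(ren)
  node 27: 0 child(ren)
Matching nodes: [2, 25, 38]
Count of internal (non-leaf) nodes: 3


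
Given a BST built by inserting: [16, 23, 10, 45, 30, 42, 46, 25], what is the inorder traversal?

Tree insertion order: [16, 23, 10, 45, 30, 42, 46, 25]
Tree (level-order array): [16, 10, 23, None, None, None, 45, 30, 46, 25, 42]
Inorder traversal: [10, 16, 23, 25, 30, 42, 45, 46]


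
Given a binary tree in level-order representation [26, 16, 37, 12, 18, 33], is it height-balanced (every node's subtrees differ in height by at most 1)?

Tree (level-order array): [26, 16, 37, 12, 18, 33]
Definition: a tree is height-balanced if, at every node, |h(left) - h(right)| <= 1 (empty subtree has height -1).
Bottom-up per-node check:
  node 12: h_left=-1, h_right=-1, diff=0 [OK], height=0
  node 18: h_left=-1, h_right=-1, diff=0 [OK], height=0
  node 16: h_left=0, h_right=0, diff=0 [OK], height=1
  node 33: h_left=-1, h_right=-1, diff=0 [OK], height=0
  node 37: h_left=0, h_right=-1, diff=1 [OK], height=1
  node 26: h_left=1, h_right=1, diff=0 [OK], height=2
All nodes satisfy the balance condition.
Result: Balanced


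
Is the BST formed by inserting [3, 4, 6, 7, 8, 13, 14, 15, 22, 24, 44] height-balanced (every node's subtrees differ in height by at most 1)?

Tree (level-order array): [3, None, 4, None, 6, None, 7, None, 8, None, 13, None, 14, None, 15, None, 22, None, 24, None, 44]
Definition: a tree is height-balanced if, at every node, |h(left) - h(right)| <= 1 (empty subtree has height -1).
Bottom-up per-node check:
  node 44: h_left=-1, h_right=-1, diff=0 [OK], height=0
  node 24: h_left=-1, h_right=0, diff=1 [OK], height=1
  node 22: h_left=-1, h_right=1, diff=2 [FAIL (|-1-1|=2 > 1)], height=2
  node 15: h_left=-1, h_right=2, diff=3 [FAIL (|-1-2|=3 > 1)], height=3
  node 14: h_left=-1, h_right=3, diff=4 [FAIL (|-1-3|=4 > 1)], height=4
  node 13: h_left=-1, h_right=4, diff=5 [FAIL (|-1-4|=5 > 1)], height=5
  node 8: h_left=-1, h_right=5, diff=6 [FAIL (|-1-5|=6 > 1)], height=6
  node 7: h_left=-1, h_right=6, diff=7 [FAIL (|-1-6|=7 > 1)], height=7
  node 6: h_left=-1, h_right=7, diff=8 [FAIL (|-1-7|=8 > 1)], height=8
  node 4: h_left=-1, h_right=8, diff=9 [FAIL (|-1-8|=9 > 1)], height=9
  node 3: h_left=-1, h_right=9, diff=10 [FAIL (|-1-9|=10 > 1)], height=10
Node 22 violates the condition: |-1 - 1| = 2 > 1.
Result: Not balanced


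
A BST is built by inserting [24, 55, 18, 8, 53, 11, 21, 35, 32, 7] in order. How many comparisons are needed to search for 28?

Search path for 28: 24 -> 55 -> 53 -> 35 -> 32
Found: False
Comparisons: 5


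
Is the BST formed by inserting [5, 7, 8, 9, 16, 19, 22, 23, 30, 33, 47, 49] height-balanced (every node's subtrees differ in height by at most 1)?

Tree (level-order array): [5, None, 7, None, 8, None, 9, None, 16, None, 19, None, 22, None, 23, None, 30, None, 33, None, 47, None, 49]
Definition: a tree is height-balanced if, at every node, |h(left) - h(right)| <= 1 (empty subtree has height -1).
Bottom-up per-node check:
  node 49: h_left=-1, h_right=-1, diff=0 [OK], height=0
  node 47: h_left=-1, h_right=0, diff=1 [OK], height=1
  node 33: h_left=-1, h_right=1, diff=2 [FAIL (|-1-1|=2 > 1)], height=2
  node 30: h_left=-1, h_right=2, diff=3 [FAIL (|-1-2|=3 > 1)], height=3
  node 23: h_left=-1, h_right=3, diff=4 [FAIL (|-1-3|=4 > 1)], height=4
  node 22: h_left=-1, h_right=4, diff=5 [FAIL (|-1-4|=5 > 1)], height=5
  node 19: h_left=-1, h_right=5, diff=6 [FAIL (|-1-5|=6 > 1)], height=6
  node 16: h_left=-1, h_right=6, diff=7 [FAIL (|-1-6|=7 > 1)], height=7
  node 9: h_left=-1, h_right=7, diff=8 [FAIL (|-1-7|=8 > 1)], height=8
  node 8: h_left=-1, h_right=8, diff=9 [FAIL (|-1-8|=9 > 1)], height=9
  node 7: h_left=-1, h_right=9, diff=10 [FAIL (|-1-9|=10 > 1)], height=10
  node 5: h_left=-1, h_right=10, diff=11 [FAIL (|-1-10|=11 > 1)], height=11
Node 33 violates the condition: |-1 - 1| = 2 > 1.
Result: Not balanced


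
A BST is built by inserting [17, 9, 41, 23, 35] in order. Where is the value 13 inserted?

Starting tree (level order): [17, 9, 41, None, None, 23, None, None, 35]
Insertion path: 17 -> 9
Result: insert 13 as right child of 9
Final tree (level order): [17, 9, 41, None, 13, 23, None, None, None, None, 35]


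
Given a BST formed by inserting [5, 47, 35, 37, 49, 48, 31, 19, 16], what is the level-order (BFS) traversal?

Tree insertion order: [5, 47, 35, 37, 49, 48, 31, 19, 16]
Tree (level-order array): [5, None, 47, 35, 49, 31, 37, 48, None, 19, None, None, None, None, None, 16]
BFS from the root, enqueuing left then right child of each popped node:
  queue [5] -> pop 5, enqueue [47], visited so far: [5]
  queue [47] -> pop 47, enqueue [35, 49], visited so far: [5, 47]
  queue [35, 49] -> pop 35, enqueue [31, 37], visited so far: [5, 47, 35]
  queue [49, 31, 37] -> pop 49, enqueue [48], visited so far: [5, 47, 35, 49]
  queue [31, 37, 48] -> pop 31, enqueue [19], visited so far: [5, 47, 35, 49, 31]
  queue [37, 48, 19] -> pop 37, enqueue [none], visited so far: [5, 47, 35, 49, 31, 37]
  queue [48, 19] -> pop 48, enqueue [none], visited so far: [5, 47, 35, 49, 31, 37, 48]
  queue [19] -> pop 19, enqueue [16], visited so far: [5, 47, 35, 49, 31, 37, 48, 19]
  queue [16] -> pop 16, enqueue [none], visited so far: [5, 47, 35, 49, 31, 37, 48, 19, 16]
Result: [5, 47, 35, 49, 31, 37, 48, 19, 16]


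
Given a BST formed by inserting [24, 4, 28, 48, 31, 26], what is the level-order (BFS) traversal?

Tree insertion order: [24, 4, 28, 48, 31, 26]
Tree (level-order array): [24, 4, 28, None, None, 26, 48, None, None, 31]
BFS from the root, enqueuing left then right child of each popped node:
  queue [24] -> pop 24, enqueue [4, 28], visited so far: [24]
  queue [4, 28] -> pop 4, enqueue [none], visited so far: [24, 4]
  queue [28] -> pop 28, enqueue [26, 48], visited so far: [24, 4, 28]
  queue [26, 48] -> pop 26, enqueue [none], visited so far: [24, 4, 28, 26]
  queue [48] -> pop 48, enqueue [31], visited so far: [24, 4, 28, 26, 48]
  queue [31] -> pop 31, enqueue [none], visited so far: [24, 4, 28, 26, 48, 31]
Result: [24, 4, 28, 26, 48, 31]


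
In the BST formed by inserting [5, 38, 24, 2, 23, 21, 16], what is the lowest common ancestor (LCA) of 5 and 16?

Tree insertion order: [5, 38, 24, 2, 23, 21, 16]
Tree (level-order array): [5, 2, 38, None, None, 24, None, 23, None, 21, None, 16]
In a BST, the LCA of p=5, q=16 is the first node v on the
root-to-leaf path with p <= v <= q (go left if both < v, right if both > v).
Walk from root:
  at 5: 5 <= 5 <= 16, this is the LCA
LCA = 5


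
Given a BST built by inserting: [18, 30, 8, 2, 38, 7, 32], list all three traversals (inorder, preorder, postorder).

Tree insertion order: [18, 30, 8, 2, 38, 7, 32]
Tree (level-order array): [18, 8, 30, 2, None, None, 38, None, 7, 32]
Inorder (L, root, R): [2, 7, 8, 18, 30, 32, 38]
Preorder (root, L, R): [18, 8, 2, 7, 30, 38, 32]
Postorder (L, R, root): [7, 2, 8, 32, 38, 30, 18]


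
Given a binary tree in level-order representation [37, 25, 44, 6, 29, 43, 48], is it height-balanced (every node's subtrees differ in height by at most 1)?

Tree (level-order array): [37, 25, 44, 6, 29, 43, 48]
Definition: a tree is height-balanced if, at every node, |h(left) - h(right)| <= 1 (empty subtree has height -1).
Bottom-up per-node check:
  node 6: h_left=-1, h_right=-1, diff=0 [OK], height=0
  node 29: h_left=-1, h_right=-1, diff=0 [OK], height=0
  node 25: h_left=0, h_right=0, diff=0 [OK], height=1
  node 43: h_left=-1, h_right=-1, diff=0 [OK], height=0
  node 48: h_left=-1, h_right=-1, diff=0 [OK], height=0
  node 44: h_left=0, h_right=0, diff=0 [OK], height=1
  node 37: h_left=1, h_right=1, diff=0 [OK], height=2
All nodes satisfy the balance condition.
Result: Balanced


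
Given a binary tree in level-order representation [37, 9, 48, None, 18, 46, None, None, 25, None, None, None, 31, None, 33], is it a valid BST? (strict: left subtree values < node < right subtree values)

Level-order array: [37, 9, 48, None, 18, 46, None, None, 25, None, None, None, 31, None, 33]
Validate using subtree bounds (lo, hi): at each node, require lo < value < hi,
then recurse left with hi=value and right with lo=value.
Preorder trace (stopping at first violation):
  at node 37 with bounds (-inf, +inf): OK
  at node 9 with bounds (-inf, 37): OK
  at node 18 with bounds (9, 37): OK
  at node 25 with bounds (18, 37): OK
  at node 31 with bounds (25, 37): OK
  at node 33 with bounds (31, 37): OK
  at node 48 with bounds (37, +inf): OK
  at node 46 with bounds (37, 48): OK
No violation found at any node.
Result: Valid BST


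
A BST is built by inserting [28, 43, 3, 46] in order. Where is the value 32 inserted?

Starting tree (level order): [28, 3, 43, None, None, None, 46]
Insertion path: 28 -> 43
Result: insert 32 as left child of 43
Final tree (level order): [28, 3, 43, None, None, 32, 46]


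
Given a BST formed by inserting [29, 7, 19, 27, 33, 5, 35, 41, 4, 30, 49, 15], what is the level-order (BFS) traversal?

Tree insertion order: [29, 7, 19, 27, 33, 5, 35, 41, 4, 30, 49, 15]
Tree (level-order array): [29, 7, 33, 5, 19, 30, 35, 4, None, 15, 27, None, None, None, 41, None, None, None, None, None, None, None, 49]
BFS from the root, enqueuing left then right child of each popped node:
  queue [29] -> pop 29, enqueue [7, 33], visited so far: [29]
  queue [7, 33] -> pop 7, enqueue [5, 19], visited so far: [29, 7]
  queue [33, 5, 19] -> pop 33, enqueue [30, 35], visited so far: [29, 7, 33]
  queue [5, 19, 30, 35] -> pop 5, enqueue [4], visited so far: [29, 7, 33, 5]
  queue [19, 30, 35, 4] -> pop 19, enqueue [15, 27], visited so far: [29, 7, 33, 5, 19]
  queue [30, 35, 4, 15, 27] -> pop 30, enqueue [none], visited so far: [29, 7, 33, 5, 19, 30]
  queue [35, 4, 15, 27] -> pop 35, enqueue [41], visited so far: [29, 7, 33, 5, 19, 30, 35]
  queue [4, 15, 27, 41] -> pop 4, enqueue [none], visited so far: [29, 7, 33, 5, 19, 30, 35, 4]
  queue [15, 27, 41] -> pop 15, enqueue [none], visited so far: [29, 7, 33, 5, 19, 30, 35, 4, 15]
  queue [27, 41] -> pop 27, enqueue [none], visited so far: [29, 7, 33, 5, 19, 30, 35, 4, 15, 27]
  queue [41] -> pop 41, enqueue [49], visited so far: [29, 7, 33, 5, 19, 30, 35, 4, 15, 27, 41]
  queue [49] -> pop 49, enqueue [none], visited so far: [29, 7, 33, 5, 19, 30, 35, 4, 15, 27, 41, 49]
Result: [29, 7, 33, 5, 19, 30, 35, 4, 15, 27, 41, 49]


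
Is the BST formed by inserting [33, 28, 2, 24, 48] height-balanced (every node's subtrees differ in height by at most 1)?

Tree (level-order array): [33, 28, 48, 2, None, None, None, None, 24]
Definition: a tree is height-balanced if, at every node, |h(left) - h(right)| <= 1 (empty subtree has height -1).
Bottom-up per-node check:
  node 24: h_left=-1, h_right=-1, diff=0 [OK], height=0
  node 2: h_left=-1, h_right=0, diff=1 [OK], height=1
  node 28: h_left=1, h_right=-1, diff=2 [FAIL (|1--1|=2 > 1)], height=2
  node 48: h_left=-1, h_right=-1, diff=0 [OK], height=0
  node 33: h_left=2, h_right=0, diff=2 [FAIL (|2-0|=2 > 1)], height=3
Node 28 violates the condition: |1 - -1| = 2 > 1.
Result: Not balanced


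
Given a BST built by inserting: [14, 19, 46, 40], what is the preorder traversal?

Tree insertion order: [14, 19, 46, 40]
Tree (level-order array): [14, None, 19, None, 46, 40]
Preorder traversal: [14, 19, 46, 40]


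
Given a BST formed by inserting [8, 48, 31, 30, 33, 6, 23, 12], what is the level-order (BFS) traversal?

Tree insertion order: [8, 48, 31, 30, 33, 6, 23, 12]
Tree (level-order array): [8, 6, 48, None, None, 31, None, 30, 33, 23, None, None, None, 12]
BFS from the root, enqueuing left then right child of each popped node:
  queue [8] -> pop 8, enqueue [6, 48], visited so far: [8]
  queue [6, 48] -> pop 6, enqueue [none], visited so far: [8, 6]
  queue [48] -> pop 48, enqueue [31], visited so far: [8, 6, 48]
  queue [31] -> pop 31, enqueue [30, 33], visited so far: [8, 6, 48, 31]
  queue [30, 33] -> pop 30, enqueue [23], visited so far: [8, 6, 48, 31, 30]
  queue [33, 23] -> pop 33, enqueue [none], visited so far: [8, 6, 48, 31, 30, 33]
  queue [23] -> pop 23, enqueue [12], visited so far: [8, 6, 48, 31, 30, 33, 23]
  queue [12] -> pop 12, enqueue [none], visited so far: [8, 6, 48, 31, 30, 33, 23, 12]
Result: [8, 6, 48, 31, 30, 33, 23, 12]


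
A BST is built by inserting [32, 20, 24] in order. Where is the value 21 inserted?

Starting tree (level order): [32, 20, None, None, 24]
Insertion path: 32 -> 20 -> 24
Result: insert 21 as left child of 24
Final tree (level order): [32, 20, None, None, 24, 21]


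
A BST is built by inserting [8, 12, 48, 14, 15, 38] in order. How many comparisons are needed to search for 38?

Search path for 38: 8 -> 12 -> 48 -> 14 -> 15 -> 38
Found: True
Comparisons: 6


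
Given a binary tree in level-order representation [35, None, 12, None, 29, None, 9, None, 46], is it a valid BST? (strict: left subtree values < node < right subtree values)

Level-order array: [35, None, 12, None, 29, None, 9, None, 46]
Validate using subtree bounds (lo, hi): at each node, require lo < value < hi,
then recurse left with hi=value and right with lo=value.
Preorder trace (stopping at first violation):
  at node 35 with bounds (-inf, +inf): OK
  at node 12 with bounds (35, +inf): VIOLATION
Node 12 violates its bound: not (35 < 12 < +inf).
Result: Not a valid BST


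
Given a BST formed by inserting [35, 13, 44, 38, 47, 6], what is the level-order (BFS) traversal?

Tree insertion order: [35, 13, 44, 38, 47, 6]
Tree (level-order array): [35, 13, 44, 6, None, 38, 47]
BFS from the root, enqueuing left then right child of each popped node:
  queue [35] -> pop 35, enqueue [13, 44], visited so far: [35]
  queue [13, 44] -> pop 13, enqueue [6], visited so far: [35, 13]
  queue [44, 6] -> pop 44, enqueue [38, 47], visited so far: [35, 13, 44]
  queue [6, 38, 47] -> pop 6, enqueue [none], visited so far: [35, 13, 44, 6]
  queue [38, 47] -> pop 38, enqueue [none], visited so far: [35, 13, 44, 6, 38]
  queue [47] -> pop 47, enqueue [none], visited so far: [35, 13, 44, 6, 38, 47]
Result: [35, 13, 44, 6, 38, 47]


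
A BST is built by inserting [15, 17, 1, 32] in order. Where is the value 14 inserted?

Starting tree (level order): [15, 1, 17, None, None, None, 32]
Insertion path: 15 -> 1
Result: insert 14 as right child of 1
Final tree (level order): [15, 1, 17, None, 14, None, 32]


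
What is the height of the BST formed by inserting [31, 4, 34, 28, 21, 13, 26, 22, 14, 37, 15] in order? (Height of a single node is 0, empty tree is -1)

Insertion order: [31, 4, 34, 28, 21, 13, 26, 22, 14, 37, 15]
Tree (level-order array): [31, 4, 34, None, 28, None, 37, 21, None, None, None, 13, 26, None, 14, 22, None, None, 15]
Compute height bottom-up (empty subtree = -1):
  height(15) = 1 + max(-1, -1) = 0
  height(14) = 1 + max(-1, 0) = 1
  height(13) = 1 + max(-1, 1) = 2
  height(22) = 1 + max(-1, -1) = 0
  height(26) = 1 + max(0, -1) = 1
  height(21) = 1 + max(2, 1) = 3
  height(28) = 1 + max(3, -1) = 4
  height(4) = 1 + max(-1, 4) = 5
  height(37) = 1 + max(-1, -1) = 0
  height(34) = 1 + max(-1, 0) = 1
  height(31) = 1 + max(5, 1) = 6
Height = 6


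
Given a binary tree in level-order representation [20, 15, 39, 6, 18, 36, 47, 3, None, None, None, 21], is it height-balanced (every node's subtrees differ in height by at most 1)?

Tree (level-order array): [20, 15, 39, 6, 18, 36, 47, 3, None, None, None, 21]
Definition: a tree is height-balanced if, at every node, |h(left) - h(right)| <= 1 (empty subtree has height -1).
Bottom-up per-node check:
  node 3: h_left=-1, h_right=-1, diff=0 [OK], height=0
  node 6: h_left=0, h_right=-1, diff=1 [OK], height=1
  node 18: h_left=-1, h_right=-1, diff=0 [OK], height=0
  node 15: h_left=1, h_right=0, diff=1 [OK], height=2
  node 21: h_left=-1, h_right=-1, diff=0 [OK], height=0
  node 36: h_left=0, h_right=-1, diff=1 [OK], height=1
  node 47: h_left=-1, h_right=-1, diff=0 [OK], height=0
  node 39: h_left=1, h_right=0, diff=1 [OK], height=2
  node 20: h_left=2, h_right=2, diff=0 [OK], height=3
All nodes satisfy the balance condition.
Result: Balanced


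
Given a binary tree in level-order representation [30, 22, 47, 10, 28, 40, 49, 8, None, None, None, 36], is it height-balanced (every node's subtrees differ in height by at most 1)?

Tree (level-order array): [30, 22, 47, 10, 28, 40, 49, 8, None, None, None, 36]
Definition: a tree is height-balanced if, at every node, |h(left) - h(right)| <= 1 (empty subtree has height -1).
Bottom-up per-node check:
  node 8: h_left=-1, h_right=-1, diff=0 [OK], height=0
  node 10: h_left=0, h_right=-1, diff=1 [OK], height=1
  node 28: h_left=-1, h_right=-1, diff=0 [OK], height=0
  node 22: h_left=1, h_right=0, diff=1 [OK], height=2
  node 36: h_left=-1, h_right=-1, diff=0 [OK], height=0
  node 40: h_left=0, h_right=-1, diff=1 [OK], height=1
  node 49: h_left=-1, h_right=-1, diff=0 [OK], height=0
  node 47: h_left=1, h_right=0, diff=1 [OK], height=2
  node 30: h_left=2, h_right=2, diff=0 [OK], height=3
All nodes satisfy the balance condition.
Result: Balanced


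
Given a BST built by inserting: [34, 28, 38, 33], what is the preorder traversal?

Tree insertion order: [34, 28, 38, 33]
Tree (level-order array): [34, 28, 38, None, 33]
Preorder traversal: [34, 28, 33, 38]


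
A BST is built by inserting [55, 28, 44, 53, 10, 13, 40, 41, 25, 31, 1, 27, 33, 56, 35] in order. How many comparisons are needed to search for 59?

Search path for 59: 55 -> 56
Found: False
Comparisons: 2


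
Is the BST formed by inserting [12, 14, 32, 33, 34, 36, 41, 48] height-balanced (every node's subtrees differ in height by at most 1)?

Tree (level-order array): [12, None, 14, None, 32, None, 33, None, 34, None, 36, None, 41, None, 48]
Definition: a tree is height-balanced if, at every node, |h(left) - h(right)| <= 1 (empty subtree has height -1).
Bottom-up per-node check:
  node 48: h_left=-1, h_right=-1, diff=0 [OK], height=0
  node 41: h_left=-1, h_right=0, diff=1 [OK], height=1
  node 36: h_left=-1, h_right=1, diff=2 [FAIL (|-1-1|=2 > 1)], height=2
  node 34: h_left=-1, h_right=2, diff=3 [FAIL (|-1-2|=3 > 1)], height=3
  node 33: h_left=-1, h_right=3, diff=4 [FAIL (|-1-3|=4 > 1)], height=4
  node 32: h_left=-1, h_right=4, diff=5 [FAIL (|-1-4|=5 > 1)], height=5
  node 14: h_left=-1, h_right=5, diff=6 [FAIL (|-1-5|=6 > 1)], height=6
  node 12: h_left=-1, h_right=6, diff=7 [FAIL (|-1-6|=7 > 1)], height=7
Node 36 violates the condition: |-1 - 1| = 2 > 1.
Result: Not balanced


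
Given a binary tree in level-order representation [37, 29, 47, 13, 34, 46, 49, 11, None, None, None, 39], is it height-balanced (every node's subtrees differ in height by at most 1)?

Tree (level-order array): [37, 29, 47, 13, 34, 46, 49, 11, None, None, None, 39]
Definition: a tree is height-balanced if, at every node, |h(left) - h(right)| <= 1 (empty subtree has height -1).
Bottom-up per-node check:
  node 11: h_left=-1, h_right=-1, diff=0 [OK], height=0
  node 13: h_left=0, h_right=-1, diff=1 [OK], height=1
  node 34: h_left=-1, h_right=-1, diff=0 [OK], height=0
  node 29: h_left=1, h_right=0, diff=1 [OK], height=2
  node 39: h_left=-1, h_right=-1, diff=0 [OK], height=0
  node 46: h_left=0, h_right=-1, diff=1 [OK], height=1
  node 49: h_left=-1, h_right=-1, diff=0 [OK], height=0
  node 47: h_left=1, h_right=0, diff=1 [OK], height=2
  node 37: h_left=2, h_right=2, diff=0 [OK], height=3
All nodes satisfy the balance condition.
Result: Balanced


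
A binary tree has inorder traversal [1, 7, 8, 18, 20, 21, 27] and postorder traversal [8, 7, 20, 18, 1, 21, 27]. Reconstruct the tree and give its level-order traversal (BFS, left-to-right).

Inorder:   [1, 7, 8, 18, 20, 21, 27]
Postorder: [8, 7, 20, 18, 1, 21, 27]
Algorithm: postorder visits root last, so walk postorder right-to-left;
each value is the root of the current inorder slice — split it at that
value, recurse on the right subtree first, then the left.
Recursive splits:
  root=27; inorder splits into left=[1, 7, 8, 18, 20, 21], right=[]
  root=21; inorder splits into left=[1, 7, 8, 18, 20], right=[]
  root=1; inorder splits into left=[], right=[7, 8, 18, 20]
  root=18; inorder splits into left=[7, 8], right=[20]
  root=20; inorder splits into left=[], right=[]
  root=7; inorder splits into left=[], right=[8]
  root=8; inorder splits into left=[], right=[]
Reconstructed level-order: [27, 21, 1, 18, 7, 20, 8]


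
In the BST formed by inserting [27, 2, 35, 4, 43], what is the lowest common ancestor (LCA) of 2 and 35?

Tree insertion order: [27, 2, 35, 4, 43]
Tree (level-order array): [27, 2, 35, None, 4, None, 43]
In a BST, the LCA of p=2, q=35 is the first node v on the
root-to-leaf path with p <= v <= q (go left if both < v, right if both > v).
Walk from root:
  at 27: 2 <= 27 <= 35, this is the LCA
LCA = 27


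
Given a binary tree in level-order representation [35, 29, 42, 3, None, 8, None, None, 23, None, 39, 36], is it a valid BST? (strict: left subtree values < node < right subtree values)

Level-order array: [35, 29, 42, 3, None, 8, None, None, 23, None, 39, 36]
Validate using subtree bounds (lo, hi): at each node, require lo < value < hi,
then recurse left with hi=value and right with lo=value.
Preorder trace (stopping at first violation):
  at node 35 with bounds (-inf, +inf): OK
  at node 29 with bounds (-inf, 35): OK
  at node 3 with bounds (-inf, 29): OK
  at node 23 with bounds (3, 29): OK
  at node 36 with bounds (3, 23): VIOLATION
Node 36 violates its bound: not (3 < 36 < 23).
Result: Not a valid BST


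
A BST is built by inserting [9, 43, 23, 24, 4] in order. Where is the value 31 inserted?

Starting tree (level order): [9, 4, 43, None, None, 23, None, None, 24]
Insertion path: 9 -> 43 -> 23 -> 24
Result: insert 31 as right child of 24
Final tree (level order): [9, 4, 43, None, None, 23, None, None, 24, None, 31]


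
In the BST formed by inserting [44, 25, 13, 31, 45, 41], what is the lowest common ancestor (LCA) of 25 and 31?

Tree insertion order: [44, 25, 13, 31, 45, 41]
Tree (level-order array): [44, 25, 45, 13, 31, None, None, None, None, None, 41]
In a BST, the LCA of p=25, q=31 is the first node v on the
root-to-leaf path with p <= v <= q (go left if both < v, right if both > v).
Walk from root:
  at 44: both 25 and 31 < 44, go left
  at 25: 25 <= 25 <= 31, this is the LCA
LCA = 25


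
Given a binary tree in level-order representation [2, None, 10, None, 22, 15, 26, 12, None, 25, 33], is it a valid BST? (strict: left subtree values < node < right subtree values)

Level-order array: [2, None, 10, None, 22, 15, 26, 12, None, 25, 33]
Validate using subtree bounds (lo, hi): at each node, require lo < value < hi,
then recurse left with hi=value and right with lo=value.
Preorder trace (stopping at first violation):
  at node 2 with bounds (-inf, +inf): OK
  at node 10 with bounds (2, +inf): OK
  at node 22 with bounds (10, +inf): OK
  at node 15 with bounds (10, 22): OK
  at node 12 with bounds (10, 15): OK
  at node 26 with bounds (22, +inf): OK
  at node 25 with bounds (22, 26): OK
  at node 33 with bounds (26, +inf): OK
No violation found at any node.
Result: Valid BST


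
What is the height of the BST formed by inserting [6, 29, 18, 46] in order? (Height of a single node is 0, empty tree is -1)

Insertion order: [6, 29, 18, 46]
Tree (level-order array): [6, None, 29, 18, 46]
Compute height bottom-up (empty subtree = -1):
  height(18) = 1 + max(-1, -1) = 0
  height(46) = 1 + max(-1, -1) = 0
  height(29) = 1 + max(0, 0) = 1
  height(6) = 1 + max(-1, 1) = 2
Height = 2


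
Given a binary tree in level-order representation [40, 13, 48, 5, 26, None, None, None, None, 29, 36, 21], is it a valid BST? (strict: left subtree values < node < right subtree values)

Level-order array: [40, 13, 48, 5, 26, None, None, None, None, 29, 36, 21]
Validate using subtree bounds (lo, hi): at each node, require lo < value < hi,
then recurse left with hi=value and right with lo=value.
Preorder trace (stopping at first violation):
  at node 40 with bounds (-inf, +inf): OK
  at node 13 with bounds (-inf, 40): OK
  at node 5 with bounds (-inf, 13): OK
  at node 26 with bounds (13, 40): OK
  at node 29 with bounds (13, 26): VIOLATION
Node 29 violates its bound: not (13 < 29 < 26).
Result: Not a valid BST


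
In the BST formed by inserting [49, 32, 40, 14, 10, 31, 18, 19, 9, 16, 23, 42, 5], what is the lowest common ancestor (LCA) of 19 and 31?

Tree insertion order: [49, 32, 40, 14, 10, 31, 18, 19, 9, 16, 23, 42, 5]
Tree (level-order array): [49, 32, None, 14, 40, 10, 31, None, 42, 9, None, 18, None, None, None, 5, None, 16, 19, None, None, None, None, None, 23]
In a BST, the LCA of p=19, q=31 is the first node v on the
root-to-leaf path with p <= v <= q (go left if both < v, right if both > v).
Walk from root:
  at 49: both 19 and 31 < 49, go left
  at 32: both 19 and 31 < 32, go left
  at 14: both 19 and 31 > 14, go right
  at 31: 19 <= 31 <= 31, this is the LCA
LCA = 31


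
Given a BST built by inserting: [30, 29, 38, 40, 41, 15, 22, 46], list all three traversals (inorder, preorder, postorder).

Tree insertion order: [30, 29, 38, 40, 41, 15, 22, 46]
Tree (level-order array): [30, 29, 38, 15, None, None, 40, None, 22, None, 41, None, None, None, 46]
Inorder (L, root, R): [15, 22, 29, 30, 38, 40, 41, 46]
Preorder (root, L, R): [30, 29, 15, 22, 38, 40, 41, 46]
Postorder (L, R, root): [22, 15, 29, 46, 41, 40, 38, 30]


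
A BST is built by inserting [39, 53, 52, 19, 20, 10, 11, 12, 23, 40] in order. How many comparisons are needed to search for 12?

Search path for 12: 39 -> 19 -> 10 -> 11 -> 12
Found: True
Comparisons: 5


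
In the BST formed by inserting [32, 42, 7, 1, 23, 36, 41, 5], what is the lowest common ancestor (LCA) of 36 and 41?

Tree insertion order: [32, 42, 7, 1, 23, 36, 41, 5]
Tree (level-order array): [32, 7, 42, 1, 23, 36, None, None, 5, None, None, None, 41]
In a BST, the LCA of p=36, q=41 is the first node v on the
root-to-leaf path with p <= v <= q (go left if both < v, right if both > v).
Walk from root:
  at 32: both 36 and 41 > 32, go right
  at 42: both 36 and 41 < 42, go left
  at 36: 36 <= 36 <= 41, this is the LCA
LCA = 36


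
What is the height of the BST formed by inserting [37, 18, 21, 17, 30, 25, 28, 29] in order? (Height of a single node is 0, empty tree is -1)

Insertion order: [37, 18, 21, 17, 30, 25, 28, 29]
Tree (level-order array): [37, 18, None, 17, 21, None, None, None, 30, 25, None, None, 28, None, 29]
Compute height bottom-up (empty subtree = -1):
  height(17) = 1 + max(-1, -1) = 0
  height(29) = 1 + max(-1, -1) = 0
  height(28) = 1 + max(-1, 0) = 1
  height(25) = 1 + max(-1, 1) = 2
  height(30) = 1 + max(2, -1) = 3
  height(21) = 1 + max(-1, 3) = 4
  height(18) = 1 + max(0, 4) = 5
  height(37) = 1 + max(5, -1) = 6
Height = 6
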